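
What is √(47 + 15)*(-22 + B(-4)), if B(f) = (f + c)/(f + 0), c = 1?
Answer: -85*√62/4 ≈ -167.32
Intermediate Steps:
B(f) = (1 + f)/f (B(f) = (f + 1)/(f + 0) = (1 + f)/f)
√(47 + 15)*(-22 + B(-4)) = √(47 + 15)*(-22 + (1 - 4)/(-4)) = √62*(-22 - ¼*(-3)) = √62*(-22 + ¾) = √62*(-85/4) = -85*√62/4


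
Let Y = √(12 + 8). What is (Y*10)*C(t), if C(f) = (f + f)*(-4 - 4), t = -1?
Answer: 320*√5 ≈ 715.54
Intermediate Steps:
C(f) = -16*f (C(f) = (2*f)*(-8) = -16*f)
Y = 2*√5 (Y = √20 = 2*√5 ≈ 4.4721)
(Y*10)*C(t) = ((2*√5)*10)*(-16*(-1)) = (20*√5)*16 = 320*√5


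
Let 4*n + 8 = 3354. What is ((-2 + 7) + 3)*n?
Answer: 6692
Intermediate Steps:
n = 1673/2 (n = -2 + (1/4)*3354 = -2 + 1677/2 = 1673/2 ≈ 836.50)
((-2 + 7) + 3)*n = ((-2 + 7) + 3)*(1673/2) = (5 + 3)*(1673/2) = 8*(1673/2) = 6692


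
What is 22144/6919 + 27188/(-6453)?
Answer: -45218540/44648307 ≈ -1.0128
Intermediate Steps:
22144/6919 + 27188/(-6453) = 22144*(1/6919) + 27188*(-1/6453) = 22144/6919 - 27188/6453 = -45218540/44648307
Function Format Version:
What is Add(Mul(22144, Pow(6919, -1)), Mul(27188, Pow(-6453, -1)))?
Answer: Rational(-45218540, 44648307) ≈ -1.0128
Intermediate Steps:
Add(Mul(22144, Pow(6919, -1)), Mul(27188, Pow(-6453, -1))) = Add(Mul(22144, Rational(1, 6919)), Mul(27188, Rational(-1, 6453))) = Add(Rational(22144, 6919), Rational(-27188, 6453)) = Rational(-45218540, 44648307)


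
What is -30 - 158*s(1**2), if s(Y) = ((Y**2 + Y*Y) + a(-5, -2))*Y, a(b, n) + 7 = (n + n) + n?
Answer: 1708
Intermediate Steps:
a(b, n) = -7 + 3*n (a(b, n) = -7 + ((n + n) + n) = -7 + (2*n + n) = -7 + 3*n)
s(Y) = Y*(-13 + 2*Y**2) (s(Y) = ((Y**2 + Y*Y) + (-7 + 3*(-2)))*Y = ((Y**2 + Y**2) + (-7 - 6))*Y = (2*Y**2 - 13)*Y = (-13 + 2*Y**2)*Y = Y*(-13 + 2*Y**2))
-30 - 158*s(1**2) = -30 - 158*1**2*(-13 + 2*(1**2)**2) = -30 - 158*(-13 + 2*1**2) = -30 - 158*(-13 + 2*1) = -30 - 158*(-13 + 2) = -30 - 158*(-11) = -30 + 1738 = 1708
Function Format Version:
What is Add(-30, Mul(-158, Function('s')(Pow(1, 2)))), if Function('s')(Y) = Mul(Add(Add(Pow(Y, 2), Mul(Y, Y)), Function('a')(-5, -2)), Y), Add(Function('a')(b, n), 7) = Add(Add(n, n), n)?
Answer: 1708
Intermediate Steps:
Function('a')(b, n) = Add(-7, Mul(3, n)) (Function('a')(b, n) = Add(-7, Add(Add(n, n), n)) = Add(-7, Add(Mul(2, n), n)) = Add(-7, Mul(3, n)))
Function('s')(Y) = Mul(Y, Add(-13, Mul(2, Pow(Y, 2)))) (Function('s')(Y) = Mul(Add(Add(Pow(Y, 2), Mul(Y, Y)), Add(-7, Mul(3, -2))), Y) = Mul(Add(Add(Pow(Y, 2), Pow(Y, 2)), Add(-7, -6)), Y) = Mul(Add(Mul(2, Pow(Y, 2)), -13), Y) = Mul(Add(-13, Mul(2, Pow(Y, 2))), Y) = Mul(Y, Add(-13, Mul(2, Pow(Y, 2)))))
Add(-30, Mul(-158, Function('s')(Pow(1, 2)))) = Add(-30, Mul(-158, Mul(Pow(1, 2), Add(-13, Mul(2, Pow(Pow(1, 2), 2)))))) = Add(-30, Mul(-158, Mul(1, Add(-13, Mul(2, Pow(1, 2)))))) = Add(-30, Mul(-158, Mul(1, Add(-13, Mul(2, 1))))) = Add(-30, Mul(-158, Mul(1, Add(-13, 2)))) = Add(-30, Mul(-158, Mul(1, -11))) = Add(-30, Mul(-158, -11)) = Add(-30, 1738) = 1708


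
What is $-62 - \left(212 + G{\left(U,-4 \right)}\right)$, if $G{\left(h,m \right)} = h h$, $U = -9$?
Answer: $-355$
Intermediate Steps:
$G{\left(h,m \right)} = h^{2}$
$-62 - \left(212 + G{\left(U,-4 \right)}\right) = -62 - \left(212 + \left(-9\right)^{2}\right) = -62 - \left(212 + 81\right) = -62 - 293 = -355$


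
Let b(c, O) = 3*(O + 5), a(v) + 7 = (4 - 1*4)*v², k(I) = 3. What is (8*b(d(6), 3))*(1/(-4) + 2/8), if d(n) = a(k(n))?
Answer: 0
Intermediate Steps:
a(v) = -7 (a(v) = -7 + (4 - 1*4)*v² = -7 + (4 - 4)*v² = -7 + 0*v² = -7 + 0 = -7)
d(n) = -7
b(c, O) = 15 + 3*O (b(c, O) = 3*(5 + O) = 15 + 3*O)
(8*b(d(6), 3))*(1/(-4) + 2/8) = (8*(15 + 3*3))*(1/(-4) + 2/8) = (8*(15 + 9))*(1*(-¼) + 2*(⅛)) = (8*24)*(-¼ + ¼) = 192*0 = 0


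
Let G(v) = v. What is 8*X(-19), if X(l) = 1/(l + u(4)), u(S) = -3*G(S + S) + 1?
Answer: -4/21 ≈ -0.19048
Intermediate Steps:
u(S) = 1 - 6*S (u(S) = -3*(S + S) + 1 = -6*S + 1 = 1 - 6*S)
X(l) = 1/(-23 + l) (X(l) = 1/(l + (1 - 6*4)) = 1/(l + (1 - 24)) = 1/(l - 23) = 1/(-23 + l))
8*X(-19) = 8/(-23 - 19) = 8/(-42) = 8*(-1/42) = -4/21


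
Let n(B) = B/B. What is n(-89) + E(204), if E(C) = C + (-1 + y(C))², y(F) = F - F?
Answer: 206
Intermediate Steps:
y(F) = 0
n(B) = 1
E(C) = 1 + C (E(C) = C + (-1 + 0)² = C + (-1)² = C + 1 = 1 + C)
n(-89) + E(204) = 1 + (1 + 204) = 1 + 205 = 206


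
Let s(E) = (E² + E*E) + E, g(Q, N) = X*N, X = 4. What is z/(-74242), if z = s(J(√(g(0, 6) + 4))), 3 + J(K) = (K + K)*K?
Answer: -5671/74242 ≈ -0.076385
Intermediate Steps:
g(Q, N) = 4*N
J(K) = -3 + 2*K² (J(K) = -3 + (K + K)*K = -3 + (2*K)*K = -3 + 2*K²)
s(E) = E + 2*E² (s(E) = (E² + E²) + E = 2*E² + E = E + 2*E²)
z = 5671 (z = (-3 + 2*(√(4*6 + 4))²)*(1 + 2*(-3 + 2*(√(4*6 + 4))²)) = (-3 + 2*(√(24 + 4))²)*(1 + 2*(-3 + 2*(√(24 + 4))²)) = (-3 + 2*(√28)²)*(1 + 2*(-3 + 2*(√28)²)) = (-3 + 2*(2*√7)²)*(1 + 2*(-3 + 2*(2*√7)²)) = (-3 + 2*28)*(1 + 2*(-3 + 2*28)) = (-3 + 56)*(1 + 2*(-3 + 56)) = 53*(1 + 2*53) = 53*(1 + 106) = 53*107 = 5671)
z/(-74242) = 5671/(-74242) = 5671*(-1/74242) = -5671/74242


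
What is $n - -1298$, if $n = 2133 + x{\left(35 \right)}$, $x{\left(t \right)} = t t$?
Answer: $4656$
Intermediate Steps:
$x{\left(t \right)} = t^{2}$
$n = 3358$ ($n = 2133 + 35^{2} = 2133 + 1225 = 3358$)
$n - -1298 = 3358 - -1298 = 3358 + 1298 = 4656$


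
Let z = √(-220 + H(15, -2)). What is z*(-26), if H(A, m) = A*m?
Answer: -130*I*√10 ≈ -411.1*I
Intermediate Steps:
z = 5*I*√10 (z = √(-220 + 15*(-2)) = √(-220 - 30) = √(-250) = 5*I*√10 ≈ 15.811*I)
z*(-26) = (5*I*√10)*(-26) = -130*I*√10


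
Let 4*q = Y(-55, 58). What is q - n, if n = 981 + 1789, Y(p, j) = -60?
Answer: -2785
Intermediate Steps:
q = -15 (q = (1/4)*(-60) = -15)
n = 2770
q - n = -15 - 1*2770 = -15 - 2770 = -2785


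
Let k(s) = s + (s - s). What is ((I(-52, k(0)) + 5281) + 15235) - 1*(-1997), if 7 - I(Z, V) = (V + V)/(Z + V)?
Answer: 22520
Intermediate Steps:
k(s) = s (k(s) = s + 0 = s)
I(Z, V) = 7 - 2*V/(V + Z) (I(Z, V) = 7 - (V + V)/(Z + V) = 7 - 2*V/(V + Z))
((I(-52, k(0)) + 5281) + 15235) - 1*(-1997) = (((5*0 + 7*(-52))/(0 - 52) + 5281) + 15235) - 1*(-1997) = (((0 - 364)/(-52) + 5281) + 15235) + 1997 = ((-1/52*(-364) + 5281) + 15235) + 1997 = ((7 + 5281) + 15235) + 1997 = (5288 + 15235) + 1997 = 20523 + 1997 = 22520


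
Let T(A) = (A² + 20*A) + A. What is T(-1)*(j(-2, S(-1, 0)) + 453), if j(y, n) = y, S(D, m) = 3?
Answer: -9020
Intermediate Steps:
T(A) = A² + 21*A
T(-1)*(j(-2, S(-1, 0)) + 453) = (-(21 - 1))*(-2 + 453) = -1*20*451 = -20*451 = -9020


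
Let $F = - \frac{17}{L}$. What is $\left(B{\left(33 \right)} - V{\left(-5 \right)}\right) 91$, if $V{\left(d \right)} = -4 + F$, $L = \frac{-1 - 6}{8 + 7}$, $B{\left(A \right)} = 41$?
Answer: $780$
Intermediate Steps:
$L = - \frac{7}{15} \approx -0.46667$
$F = \frac{255}{7}$ ($F = - \frac{17}{- \frac{7}{15}} = \left(-17\right) \left(- \frac{15}{7}\right) = \frac{255}{7} \approx 36.429$)
$V{\left(d \right)} = \frac{227}{7}$ ($V{\left(d \right)} = -4 + \frac{255}{7} = \frac{227}{7}$)
$\left(B{\left(33 \right)} - V{\left(-5 \right)}\right) 91 = \left(41 - \frac{227}{7}\right) 91 = \frac{60}{7} \cdot 91 = 780$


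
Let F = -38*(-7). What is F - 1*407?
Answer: -141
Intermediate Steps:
F = 266
F - 1*407 = 266 - 1*407 = 266 - 407 = -141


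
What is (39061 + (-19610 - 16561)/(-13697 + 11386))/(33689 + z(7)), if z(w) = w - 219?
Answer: 90306142/77365347 ≈ 1.1673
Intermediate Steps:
z(w) = -219 + w
(39061 + (-19610 - 16561)/(-13697 + 11386))/(33689 + z(7)) = (39061 + (-19610 - 16561)/(-13697 + 11386))/(33689 + (-219 + 7)) = (39061 - 36171/(-2311))/(33689 - 212) = (39061 - 36171*(-1/2311))/33477 = (39061 + 36171/2311)*(1/33477) = (90306142/2311)*(1/33477) = 90306142/77365347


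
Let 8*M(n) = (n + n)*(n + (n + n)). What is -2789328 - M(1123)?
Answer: -14940699/4 ≈ -3.7352e+6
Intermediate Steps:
M(n) = 3*n**2/4 (M(n) = ((n + n)*(n + (n + n)))/8 = ((2*n)*(n + 2*n))/8 = ((2*n)*(3*n))/8 = (6*n**2)/8 = 3*n**2/4)
-2789328 - M(1123) = -2789328 - 3*1123**2/4 = -2789328 - 3*1261129/4 = -2789328 - 1*3783387/4 = -2789328 - 3783387/4 = -14940699/4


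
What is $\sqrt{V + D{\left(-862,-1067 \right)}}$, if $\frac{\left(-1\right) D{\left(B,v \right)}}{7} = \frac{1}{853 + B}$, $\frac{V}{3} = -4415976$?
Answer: $\frac{i \sqrt{119231345}}{3} \approx 3639.8 i$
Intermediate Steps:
$V = -13247928$ ($V = 3 \left(-4415976\right) = -13247928$)
$D{\left(B,v \right)} = - \frac{7}{853 + B}$
$\sqrt{V + D{\left(-862,-1067 \right)}} = \sqrt{-13247928 - \frac{7}{853 - 862}} = \sqrt{-13247928 - \frac{7}{-9}} = \sqrt{-13247928 - - \frac{7}{9}} = \sqrt{-13247928 + \frac{7}{9}} = \sqrt{- \frac{119231345}{9}} = \frac{i \sqrt{119231345}}{3}$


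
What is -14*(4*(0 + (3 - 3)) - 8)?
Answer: 112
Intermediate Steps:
-14*(4*(0 + (3 - 3)) - 8) = -14*(4*(0 + 0) - 8) = -14*(4*0 - 8) = -14*(0 - 8) = -14*(-8) = 112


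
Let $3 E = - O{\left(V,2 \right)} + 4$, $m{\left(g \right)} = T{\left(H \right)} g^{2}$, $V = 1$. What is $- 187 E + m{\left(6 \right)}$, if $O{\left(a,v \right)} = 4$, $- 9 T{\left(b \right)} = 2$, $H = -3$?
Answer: $-8$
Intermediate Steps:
$T{\left(b \right)} = - \frac{2}{9}$ ($T{\left(b \right)} = \left(- \frac{1}{9}\right) 2 = - \frac{2}{9}$)
$m{\left(g \right)} = - \frac{2 g^{2}}{9}$
$E = 0$ ($E = \frac{\left(-1\right) 4 + 4}{3} = \frac{-4 + 4}{3} = \frac{1}{3} \cdot 0 = 0$)
$- 187 E + m{\left(6 \right)} = \left(-187\right) 0 - \frac{2 \cdot 6^{2}}{9} = 0 - 8 = -8$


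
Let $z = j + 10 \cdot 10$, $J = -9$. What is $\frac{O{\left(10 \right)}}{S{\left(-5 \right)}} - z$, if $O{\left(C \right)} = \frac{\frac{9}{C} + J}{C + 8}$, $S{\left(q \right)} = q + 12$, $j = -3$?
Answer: $- \frac{13589}{140} \approx -97.064$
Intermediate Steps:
$z = 97$ ($z = -3 + 10 \cdot 10 = -3 + 100 = 97$)
$S{\left(q \right)} = 12 + q$
$O{\left(C \right)} = \frac{-9 + \frac{9}{C}}{8 + C}$ ($O{\left(C \right)} = \frac{\frac{9}{C} - 9}{C + 8} = \frac{-9 + \frac{9}{C}}{8 + C}$)
$\frac{O{\left(10 \right)}}{S{\left(-5 \right)}} - z = \frac{9 \cdot \frac{1}{10} \frac{1}{8 + 10} \left(1 - 10\right)}{12 - 5} - 97 = \frac{9 \cdot \frac{1}{10} \cdot \frac{1}{18} \left(1 - 10\right)}{7} - 97 = 9 \cdot \frac{1}{10} \cdot \frac{1}{18} \left(-9\right) \frac{1}{7} - 97 = \left(- \frac{9}{20}\right) \frac{1}{7} - 97 = - \frac{9}{140} - 97 = - \frac{13589}{140}$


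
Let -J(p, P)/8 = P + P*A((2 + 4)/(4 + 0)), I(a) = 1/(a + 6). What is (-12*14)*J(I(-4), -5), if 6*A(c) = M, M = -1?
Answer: -5600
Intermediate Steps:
A(c) = -1/6 (A(c) = (1/6)*(-1) = -1/6)
I(a) = 1/(6 + a)
J(p, P) = -20*P/3 (J(p, P) = -8*(P + P*(-1/6)) = -8*(P - P/6) = -20*P/3)
(-12*14)*J(I(-4), -5) = (-12*14)*(-20/3*(-5)) = -168*100/3 = -5600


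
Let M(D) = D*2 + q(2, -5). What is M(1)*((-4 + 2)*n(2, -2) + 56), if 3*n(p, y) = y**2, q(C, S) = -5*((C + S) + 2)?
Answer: 1120/3 ≈ 373.33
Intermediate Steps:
q(C, S) = -10 - 5*C - 5*S (q(C, S) = -5*(2 + C + S) = -10 - 5*C - 5*S)
n(p, y) = y**2/3
M(D) = 5 + 2*D (M(D) = D*2 + (-10 - 5*2 - 5*(-5)) = 2*D + (-10 - 10 + 25) = 2*D + 5 = 5 + 2*D)
M(1)*((-4 + 2)*n(2, -2) + 56) = (5 + 2*1)*((-4 + 2)*((1/3)*(-2)**2) + 56) = (5 + 2)*(-2*4/3 + 56) = 7*(-2*4/3 + 56) = 7*(-8/3 + 56) = 7*(160/3) = 1120/3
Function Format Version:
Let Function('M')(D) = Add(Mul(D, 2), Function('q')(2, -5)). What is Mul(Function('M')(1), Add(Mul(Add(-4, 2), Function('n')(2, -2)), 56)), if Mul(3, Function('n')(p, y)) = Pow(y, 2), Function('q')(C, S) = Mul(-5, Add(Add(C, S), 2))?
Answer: Rational(1120, 3) ≈ 373.33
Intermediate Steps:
Function('q')(C, S) = Add(-10, Mul(-5, C), Mul(-5, S)) (Function('q')(C, S) = Mul(-5, Add(2, C, S)) = Add(-10, Mul(-5, C), Mul(-5, S)))
Function('n')(p, y) = Mul(Rational(1, 3), Pow(y, 2))
Function('M')(D) = Add(5, Mul(2, D)) (Function('M')(D) = Add(Mul(D, 2), Add(-10, Mul(-5, 2), Mul(-5, -5))) = Add(Mul(2, D), Add(-10, -10, 25)) = Add(Mul(2, D), 5) = Add(5, Mul(2, D)))
Mul(Function('M')(1), Add(Mul(Add(-4, 2), Function('n')(2, -2)), 56)) = Mul(Add(5, Mul(2, 1)), Add(Mul(Add(-4, 2), Mul(Rational(1, 3), Pow(-2, 2))), 56)) = Mul(Add(5, 2), Add(Mul(-2, Mul(Rational(1, 3), 4)), 56)) = Mul(7, Add(Mul(-2, Rational(4, 3)), 56)) = Mul(7, Add(Rational(-8, 3), 56)) = Mul(7, Rational(160, 3)) = Rational(1120, 3)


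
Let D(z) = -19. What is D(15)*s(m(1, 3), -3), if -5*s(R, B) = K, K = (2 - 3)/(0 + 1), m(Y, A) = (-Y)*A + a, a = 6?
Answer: -19/5 ≈ -3.8000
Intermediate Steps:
m(Y, A) = 6 - A*Y (m(Y, A) = (-Y)*A + 6 = -A*Y + 6 = 6 - A*Y)
K = -1 (K = -1/1 = -1*1 = -1)
s(R, B) = ⅕ (s(R, B) = -⅕*(-1) = ⅕)
D(15)*s(m(1, 3), -3) = -19*⅕ = -19/5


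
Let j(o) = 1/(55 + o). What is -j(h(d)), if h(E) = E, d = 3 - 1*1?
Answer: -1/57 ≈ -0.017544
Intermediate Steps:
d = 2 (d = 3 - 1 = 2)
-j(h(d)) = -1/(55 + 2) = -1/57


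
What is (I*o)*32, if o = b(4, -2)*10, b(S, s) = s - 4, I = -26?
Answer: 49920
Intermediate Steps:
b(S, s) = -4 + s
o = -60 (o = (-4 - 2)*10 = -6*10 = -60)
(I*o)*32 = -26*(-60)*32 = 1560*32 = 49920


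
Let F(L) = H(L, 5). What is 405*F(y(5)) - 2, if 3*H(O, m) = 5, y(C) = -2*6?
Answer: 673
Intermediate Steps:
y(C) = -12
H(O, m) = 5/3 (H(O, m) = (⅓)*5 = 5/3)
F(L) = 5/3
405*F(y(5)) - 2 = 405*(5/3) - 2 = 675 - 2 = 673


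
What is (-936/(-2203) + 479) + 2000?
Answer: 5462173/2203 ≈ 2479.4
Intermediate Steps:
(-936/(-2203) + 479) + 2000 = (-936*(-1/2203) + 479) + 2000 = (936/2203 + 479) + 2000 = 1056173/2203 + 2000 = 5462173/2203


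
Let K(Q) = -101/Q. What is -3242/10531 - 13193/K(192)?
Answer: 26675285294/1063631 ≈ 25079.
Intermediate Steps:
-3242/10531 - 13193/K(192) = -3242/10531 - 13193/((-101/192)) = -3242*1/10531 - 13193/((-101*1/192)) = -3242/10531 - 13193/(-101/192) = -3242/10531 - 13193*(-192/101) = -3242/10531 + 2533056/101 = 26675285294/1063631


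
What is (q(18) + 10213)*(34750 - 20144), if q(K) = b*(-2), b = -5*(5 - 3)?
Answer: 149463198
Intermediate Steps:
b = -10 (b = -5*2 = -10)
q(K) = 20 (q(K) = -10*(-2) = 20)
(q(18) + 10213)*(34750 - 20144) = (20 + 10213)*(34750 - 20144) = 10233*14606 = 149463198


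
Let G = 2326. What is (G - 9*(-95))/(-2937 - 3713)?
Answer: -3181/6650 ≈ -0.47835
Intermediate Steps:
(G - 9*(-95))/(-2937 - 3713) = (2326 - 9*(-95))/(-2937 - 3713) = (2326 + 855)/(-6650) = 3181*(-1/6650) = -3181/6650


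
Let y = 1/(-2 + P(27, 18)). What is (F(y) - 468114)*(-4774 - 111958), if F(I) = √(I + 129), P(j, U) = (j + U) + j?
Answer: 54643883448 - 8338*√632170/5 ≈ 5.4643e+10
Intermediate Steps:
P(j, U) = U + 2*j (P(j, U) = (U + j) + j = U + 2*j)
y = 1/70 (y = 1/(-2 + (18 + 2*27)) = 1/(-2 + (18 + 54)) = 1/(-2 + 72) = 1/70 ≈ 0.014286)
F(I) = √(129 + I)
(F(y) - 468114)*(-4774 - 111958) = (√(129 + 1/70) - 468114)*(-4774 - 111958) = (√(9031/70) - 468114)*(-116732) = (√632170/70 - 468114)*(-116732) = (-468114 + √632170/70)*(-116732) = 54643883448 - 8338*√632170/5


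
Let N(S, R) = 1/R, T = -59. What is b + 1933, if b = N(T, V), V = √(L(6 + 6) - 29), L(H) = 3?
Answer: 1933 - I*√26/26 ≈ 1933.0 - 0.19612*I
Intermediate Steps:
V = I*√26 (V = √(3 - 29) = √(-26) = I*√26 ≈ 5.099*I)
b = -I*√26/26 (b = 1/(I*√26) = -I*√26/26 ≈ -0.19612*I)
b + 1933 = -I*√26/26 + 1933 = 1933 - I*√26/26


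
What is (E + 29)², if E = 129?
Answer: 24964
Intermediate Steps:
(E + 29)² = (129 + 29)² = 158² = 24964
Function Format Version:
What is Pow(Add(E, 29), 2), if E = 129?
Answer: 24964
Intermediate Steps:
Pow(Add(E, 29), 2) = Pow(Add(129, 29), 2) = Pow(158, 2) = 24964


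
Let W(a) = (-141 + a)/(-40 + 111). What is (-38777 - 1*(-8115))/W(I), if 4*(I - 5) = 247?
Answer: 8708008/297 ≈ 29320.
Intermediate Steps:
I = 267/4 (I = 5 + (1/4)*247 = 5 + 247/4 = 267/4 ≈ 66.750)
W(a) = -141/71 + a/71 (W(a) = (-141 + a)/71 = (-141 + a)*(1/71) = -141/71 + a/71)
(-38777 - 1*(-8115))/W(I) = (-38777 - 1*(-8115))/(-141/71 + (1/71)*(267/4)) = (-38777 + 8115)/(-141/71 + 267/284) = -30662/(-297/284) = -30662*(-284/297) = 8708008/297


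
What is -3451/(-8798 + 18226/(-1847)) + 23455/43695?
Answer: 132016166995/142167205548 ≈ 0.92860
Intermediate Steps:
-3451/(-8798 + 18226/(-1847)) + 23455/43695 = -3451/(-8798 + 18226*(-1/1847)) + 23455*(1/43695) = -3451/(-8798 - 18226/1847) + 4691/8739 = -3451/(-16268132/1847) + 4691/8739 = -3451*(-1847/16268132) + 4691/8739 = 6373997/16268132 + 4691/8739 = 132016166995/142167205548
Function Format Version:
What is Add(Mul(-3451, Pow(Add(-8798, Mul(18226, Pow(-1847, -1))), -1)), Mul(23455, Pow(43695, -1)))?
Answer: Rational(132016166995, 142167205548) ≈ 0.92860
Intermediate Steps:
Add(Mul(-3451, Pow(Add(-8798, Mul(18226, Pow(-1847, -1))), -1)), Mul(23455, Pow(43695, -1))) = Add(Mul(-3451, Pow(Add(-8798, Mul(18226, Rational(-1, 1847))), -1)), Mul(23455, Rational(1, 43695))) = Add(Mul(-3451, Pow(Add(-8798, Rational(-18226, 1847)), -1)), Rational(4691, 8739)) = Add(Mul(-3451, Pow(Rational(-16268132, 1847), -1)), Rational(4691, 8739)) = Add(Mul(-3451, Rational(-1847, 16268132)), Rational(4691, 8739)) = Add(Rational(6373997, 16268132), Rational(4691, 8739)) = Rational(132016166995, 142167205548)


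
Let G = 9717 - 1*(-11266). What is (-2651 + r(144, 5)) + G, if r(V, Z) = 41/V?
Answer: 2639849/144 ≈ 18332.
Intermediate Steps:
G = 20983 (G = 9717 + 11266 = 20983)
(-2651 + r(144, 5)) + G = (-2651 + 41/144) + 20983 = -381703/144 + 20983 = 2639849/144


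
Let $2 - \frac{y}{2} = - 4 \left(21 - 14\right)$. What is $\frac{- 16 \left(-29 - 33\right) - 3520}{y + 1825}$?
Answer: $- \frac{2528}{1885} \approx -1.3411$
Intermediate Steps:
$y = 60$ ($y = 4 - 2 \left(- 4 \left(21 - 14\right)\right) = 4 - 2 \left(\left(-4\right) 7\right) = 4 - -56 = 4 + 56 = 60$)
$\frac{- 16 \left(-29 - 33\right) - 3520}{y + 1825} = \frac{- 16 \left(-29 - 33\right) - 3520}{60 + 1825} = \frac{\left(-16\right) \left(-62\right) - 3520}{1885} = \left(992 - 3520\right) \frac{1}{1885} = \left(-2528\right) \frac{1}{1885} = - \frac{2528}{1885}$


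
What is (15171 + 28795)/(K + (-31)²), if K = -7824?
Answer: -43966/6863 ≈ -6.4062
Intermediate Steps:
(15171 + 28795)/(K + (-31)²) = (15171 + 28795)/(-7824 + (-31)²) = 43966/(-7824 + 961) = 43966/(-6863) = 43966*(-1/6863) = -43966/6863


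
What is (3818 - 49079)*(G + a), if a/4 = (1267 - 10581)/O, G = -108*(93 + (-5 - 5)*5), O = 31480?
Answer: 827316631017/3935 ≈ 2.1025e+8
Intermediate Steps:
G = -4644 (G = -108*(93 - 10*5) = -108*(93 - 50) = -108*43 = -4644)
a = -4657/3935 (a = 4*((1267 - 10581)/31480) = 4*(-9314*1/31480) = 4*(-4657/15740) = -4657/3935 ≈ -1.1835)
(3818 - 49079)*(G + a) = (3818 - 49079)*(-4644 - 4657/3935) = -45261*(-18278797/3935) = 827316631017/3935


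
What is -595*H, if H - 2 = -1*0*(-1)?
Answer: -1190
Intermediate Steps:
H = 2 (H = 2 - 1*0*(-1) = 2 + 0*(-1) = 2 + 0 = 2)
-595*H = -595*2 = -1190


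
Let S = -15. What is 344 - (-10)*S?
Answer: 194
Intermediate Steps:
344 - (-10)*S = 344 - (-10)*(-15) = 344 - 1*150 = 344 - 150 = 194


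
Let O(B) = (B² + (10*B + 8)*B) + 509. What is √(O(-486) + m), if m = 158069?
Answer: √2752846 ≈ 1659.2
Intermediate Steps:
O(B) = 509 + B² + B*(8 + 10*B) (O(B) = (B² + (8 + 10*B)*B) + 509 = (B² + B*(8 + 10*B)) + 509 = 509 + B² + B*(8 + 10*B))
√(O(-486) + m) = √((509 + 8*(-486) + 11*(-486)²) + 158069) = √((509 - 3888 + 11*236196) + 158069) = √((509 - 3888 + 2598156) + 158069) = √(2594777 + 158069) = √2752846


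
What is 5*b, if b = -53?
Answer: -265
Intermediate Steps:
5*b = 5*(-53) = -265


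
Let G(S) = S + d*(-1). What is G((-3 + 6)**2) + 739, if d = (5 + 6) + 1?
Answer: 736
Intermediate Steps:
d = 12 (d = 11 + 1 = 12)
G(S) = -12 + S (G(S) = S + 12*(-1) = S - 12 = -12 + S)
G((-3 + 6)**2) + 739 = (-12 + (-3 + 6)**2) + 739 = (-12 + 3**2) + 739 = (-12 + 9) + 739 = -3 + 739 = 736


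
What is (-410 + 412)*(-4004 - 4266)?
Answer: -16540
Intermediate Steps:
(-410 + 412)*(-4004 - 4266) = 2*(-8270) = -16540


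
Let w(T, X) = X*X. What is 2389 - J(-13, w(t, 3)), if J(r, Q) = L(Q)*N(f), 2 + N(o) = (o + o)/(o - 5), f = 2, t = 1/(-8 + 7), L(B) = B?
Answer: 2419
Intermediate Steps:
t = -1 (t = 1/(-1) = -1)
w(T, X) = X²
N(o) = -2 + 2*o/(-5 + o) (N(o) = -2 + (o + o)/(o - 5) = -2 + (2*o)/(-5 + o) = -2 + 2*o/(-5 + o))
J(r, Q) = -10*Q/3 (J(r, Q) = Q*(10/(-5 + 2)) = Q*(10/(-3)) = Q*(10*(-⅓)) = Q*(-10/3) = -10*Q/3)
2389 - J(-13, w(t, 3)) = 2389 - (-10)*3²/3 = 2389 - (-10)*9/3 = 2389 - 1*(-30) = 2389 + 30 = 2419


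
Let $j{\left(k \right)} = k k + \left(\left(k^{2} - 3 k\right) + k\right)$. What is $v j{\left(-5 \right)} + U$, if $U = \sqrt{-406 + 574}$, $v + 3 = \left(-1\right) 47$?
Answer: $-3000 + 2 \sqrt{42} \approx -2987.0$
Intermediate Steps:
$j{\left(k \right)} = - 2 k + 2 k^{2}$ ($j{\left(k \right)} = k^{2} + \left(k^{2} - 2 k\right) = - 2 k + 2 k^{2}$)
$v = -50$ ($v = -3 - 47 = -50$)
$U = 2 \sqrt{42}$ ($U = \sqrt{168} = 2 \sqrt{42} \approx 12.961$)
$v j{\left(-5 \right)} + U = - 50 \cdot 2 \left(-5\right) \left(-1 - 5\right) + 2 \sqrt{42} = - 50 \cdot 2 \left(-5\right) \left(-6\right) + 2 \sqrt{42} = \left(-50\right) 60 + 2 \sqrt{42} = -3000 + 2 \sqrt{42}$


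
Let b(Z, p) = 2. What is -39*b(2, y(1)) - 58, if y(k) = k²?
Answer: -136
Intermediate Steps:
-39*b(2, y(1)) - 58 = -39*2 - 58 = -78 - 58 = -136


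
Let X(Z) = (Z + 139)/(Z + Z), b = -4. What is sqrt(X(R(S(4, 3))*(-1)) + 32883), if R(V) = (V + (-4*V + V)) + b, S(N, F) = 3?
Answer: sqrt(3289045)/10 ≈ 181.36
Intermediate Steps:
R(V) = -4 - 2*V (R(V) = (V + (-4*V + V)) - 4 = (V - 3*V) - 4 = -2*V - 4 = -4 - 2*V)
X(Z) = (139 + Z)/(2*Z) (X(Z) = (139 + Z)/((2*Z)) = (139 + Z)*(1/(2*Z)) = (139 + Z)/(2*Z))
sqrt(X(R(S(4, 3))*(-1)) + 32883) = sqrt((139 + (-4 - 2*3)*(-1))/(2*(((-4 - 2*3)*(-1)))) + 32883) = sqrt((139 + (-4 - 6)*(-1))/(2*(((-4 - 6)*(-1)))) + 32883) = sqrt((139 - 10*(-1))/(2*((-10*(-1)))) + 32883) = sqrt((1/2)*(139 + 10)/10 + 32883) = sqrt((1/2)*(1/10)*149 + 32883) = sqrt(149/20 + 32883) = sqrt(657809/20) = sqrt(3289045)/10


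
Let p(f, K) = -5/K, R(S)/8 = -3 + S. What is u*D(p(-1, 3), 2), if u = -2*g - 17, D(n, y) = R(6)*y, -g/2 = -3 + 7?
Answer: -48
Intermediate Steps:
R(S) = -24 + 8*S (R(S) = 8*(-3 + S) = -24 + 8*S)
g = -8 (g = -2*(-3 + 7) = -2*4 = -8)
D(n, y) = 24*y (D(n, y) = (-24 + 8*6)*y = (-24 + 48)*y = 24*y)
u = -1 (u = -2*(-8) - 17 = 16 - 17 = -1)
u*D(p(-1, 3), 2) = -24*2 = -1*48 = -48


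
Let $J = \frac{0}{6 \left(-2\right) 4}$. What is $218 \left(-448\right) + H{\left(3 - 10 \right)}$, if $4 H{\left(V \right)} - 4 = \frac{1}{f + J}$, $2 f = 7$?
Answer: $- \frac{1367281}{14} \approx -97663.0$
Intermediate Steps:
$f = \frac{7}{2}$ ($f = \frac{1}{2} \cdot 7 = \frac{7}{2} \approx 3.5$)
$J = 0$ ($J = \frac{0}{\left(-12\right) 4} = \frac{0}{-48} = 0 \left(- \frac{1}{48}\right) = 0$)
$H{\left(V \right)} = \frac{15}{14}$ ($H{\left(V \right)} = 1 + \frac{1}{4 \left(\frac{7}{2} + 0\right)} = 1 + \frac{1}{4 \cdot \frac{7}{2}} = 1 + \frac{1}{4} \cdot \frac{2}{7} = 1 + \frac{1}{14} = \frac{15}{14}$)
$218 \left(-448\right) + H{\left(3 - 10 \right)} = 218 \left(-448\right) + \frac{15}{14} = -97664 + \frac{15}{14} = - \frac{1367281}{14}$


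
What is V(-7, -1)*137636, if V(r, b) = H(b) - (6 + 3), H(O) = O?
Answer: -1376360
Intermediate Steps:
V(r, b) = -9 + b (V(r, b) = b - (6 + 3) = b - 1*9 = b - 9 = -9 + b)
V(-7, -1)*137636 = (-9 - 1)*137636 = -10*137636 = -1376360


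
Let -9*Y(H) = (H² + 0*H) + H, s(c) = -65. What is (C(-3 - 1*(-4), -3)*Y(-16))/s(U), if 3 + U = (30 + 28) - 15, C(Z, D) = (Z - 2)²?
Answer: 16/39 ≈ 0.41026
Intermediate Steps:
C(Z, D) = (-2 + Z)²
U = 40 (U = -3 + ((30 + 28) - 15) = -3 + (58 - 15) = -3 + 43 = 40)
Y(H) = -H/9 - H²/9 (Y(H) = -((H² + 0*H) + H)/9 = -((H² + 0) + H)/9 = -(H² + H)/9 = -(H + H²)/9 = -H/9 - H²/9)
(C(-3 - 1*(-4), -3)*Y(-16))/s(U) = ((-2 + (-3 - 1*(-4)))²*(-⅑*(-16)*(1 - 16)))/(-65) = ((-2 + (-3 + 4))²*(-⅑*(-16)*(-15)))*(-1/65) = ((-2 + 1)²*(-80/3))*(-1/65) = ((-1)²*(-80/3))*(-1/65) = (1*(-80/3))*(-1/65) = -80/3*(-1/65) = 16/39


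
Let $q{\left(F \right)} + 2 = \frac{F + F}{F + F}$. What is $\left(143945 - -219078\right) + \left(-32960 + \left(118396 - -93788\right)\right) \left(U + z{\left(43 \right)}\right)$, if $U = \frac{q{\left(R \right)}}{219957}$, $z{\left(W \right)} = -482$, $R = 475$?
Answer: $- \frac{18921349092589}{219957} \approx -8.6023 \cdot 10^{7}$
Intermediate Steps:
$q{\left(F \right)} = -1$ ($q{\left(F \right)} = -2 + \frac{F + F}{F + F} = -2 + \frac{2 F}{2 F} = -2 + 2 F \frac{1}{2 F} = -2 + 1 = -1$)
$U = - \frac{1}{219957} \approx -4.5463 \cdot 10^{-6}$
$\left(143945 - -219078\right) + \left(-32960 + \left(118396 - -93788\right)\right) \left(U + z{\left(43 \right)}\right) = \left(143945 - -219078\right) + \left(-32960 + \left(118396 - -93788\right)\right) \left(- \frac{1}{219957} - 482\right) = \left(143945 + 219078\right) + \left(-32960 + \left(118396 + 93788\right)\right) \left(- \frac{106019275}{219957}\right) = 363023 + \left(-32960 + 212184\right) \left(- \frac{106019275}{219957}\right) = 363023 + 179224 \left(- \frac{106019275}{219957}\right) = 363023 - \frac{19001198542600}{219957} = - \frac{18921349092589}{219957}$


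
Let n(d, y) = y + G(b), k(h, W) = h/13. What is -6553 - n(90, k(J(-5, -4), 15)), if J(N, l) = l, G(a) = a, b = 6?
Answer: -85263/13 ≈ -6558.7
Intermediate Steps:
k(h, W) = h/13 (k(h, W) = h*(1/13) = h/13)
n(d, y) = 6 + y (n(d, y) = y + 6 = 6 + y)
-6553 - n(90, k(J(-5, -4), 15)) = -6553 - (6 + (1/13)*(-4)) = -6553 - (6 - 4/13) = -6553 - 1*74/13 = -6553 - 74/13 = -85263/13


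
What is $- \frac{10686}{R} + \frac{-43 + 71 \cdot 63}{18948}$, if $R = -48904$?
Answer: $\frac{52390381}{115829124} \approx 0.45231$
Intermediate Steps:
$- \frac{10686}{R} + \frac{-43 + 71 \cdot 63}{18948} = - \frac{10686}{-48904} + \frac{-43 + 71 \cdot 63}{18948} = \left(-10686\right) \left(- \frac{1}{48904}\right) + \left(-43 + 4473\right) \frac{1}{18948} = \frac{5343}{24452} + 4430 \cdot \frac{1}{18948} = \frac{5343}{24452} + \frac{2215}{9474} = \frac{52390381}{115829124}$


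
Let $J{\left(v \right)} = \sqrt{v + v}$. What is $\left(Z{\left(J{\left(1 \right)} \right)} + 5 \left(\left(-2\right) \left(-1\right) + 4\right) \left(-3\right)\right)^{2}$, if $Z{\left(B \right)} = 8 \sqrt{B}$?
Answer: $4 \left(45 - 4 \sqrt[4]{2}\right)^{2} \approx 6478.1$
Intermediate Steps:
$J{\left(v \right)} = \sqrt{2} \sqrt{v}$ ($J{\left(v \right)} = \sqrt{2 v} = \sqrt{2} \sqrt{v}$)
$\left(Z{\left(J{\left(1 \right)} \right)} + 5 \left(\left(-2\right) \left(-1\right) + 4\right) \left(-3\right)\right)^{2} = \left(8 \sqrt{\sqrt{2} \sqrt{1}} + 5 \left(\left(-2\right) \left(-1\right) + 4\right) \left(-3\right)\right)^{2} = \left(8 \sqrt{\sqrt{2} \cdot 1} + 5 \left(2 + 4\right) \left(-3\right)\right)^{2} = \left(8 \sqrt{\sqrt{2}} + 5 \cdot 6 \left(-3\right)\right)^{2} = \left(8 \sqrt[4]{2} + 30 \left(-3\right)\right)^{2} = \left(8 \sqrt[4]{2} - 90\right)^{2} = \left(-90 + 8 \sqrt[4]{2}\right)^{2}$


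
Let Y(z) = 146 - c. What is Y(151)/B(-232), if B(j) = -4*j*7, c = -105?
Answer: 251/6496 ≈ 0.038639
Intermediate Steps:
B(j) = -28*j
Y(z) = 251 (Y(z) = 146 - 1*(-105) = 146 + 105 = 251)
Y(151)/B(-232) = 251/((-28*(-232))) = 251/6496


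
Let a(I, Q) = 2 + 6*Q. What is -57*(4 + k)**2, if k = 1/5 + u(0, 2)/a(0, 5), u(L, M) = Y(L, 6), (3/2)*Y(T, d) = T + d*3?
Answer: -1908873/1600 ≈ -1193.0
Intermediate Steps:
Y(T, d) = 2*d + 2*T/3 (Y(T, d) = 2*(T + d*3)/3 = 2*(T + 3*d)/3 = 2*d + 2*T/3)
u(L, M) = 12 + 2*L/3 (u(L, M) = 2*6 + 2*L/3 = 12 + 2*L/3)
k = 23/40 (k = 1/5 + (12 + (2/3)*0)/(2 + 6*5) = 1*(1/5) + (12 + 0)/(2 + 30) = 1/5 + 12/32 = 1/5 + 12*(1/32) = 1/5 + 3/8 = 23/40 ≈ 0.57500)
-57*(4 + k)**2 = -57*(4 + 23/40)**2 = -57*(183/40)**2 = -57*33489/1600 = -1908873/1600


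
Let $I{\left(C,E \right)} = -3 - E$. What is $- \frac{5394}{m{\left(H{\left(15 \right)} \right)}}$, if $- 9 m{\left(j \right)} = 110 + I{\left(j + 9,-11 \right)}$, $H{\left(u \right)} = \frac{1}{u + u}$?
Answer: $\frac{24273}{59} \approx 411.41$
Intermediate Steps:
$H{\left(u \right)} = \frac{1}{2 u}$
$m{\left(j \right)} = - \frac{118}{9}$ ($m{\left(j \right)} = - \frac{110 - -8}{9} = - \frac{110 + \left(-3 + 11\right)}{9} = - \frac{110 + 8}{9} = \left(- \frac{1}{9}\right) 118 = - \frac{118}{9}$)
$- \frac{5394}{m{\left(H{\left(15 \right)} \right)}} = - \frac{5394}{- \frac{118}{9}} = \left(-5394\right) \left(- \frac{9}{118}\right) = \frac{24273}{59}$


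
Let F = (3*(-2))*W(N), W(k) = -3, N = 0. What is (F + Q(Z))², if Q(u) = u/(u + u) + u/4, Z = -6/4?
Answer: 21025/64 ≈ 328.52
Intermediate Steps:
Z = -3/2 (Z = -6*¼ = -3/2 ≈ -1.5000)
Q(u) = ½ + u/4 (Q(u) = u/((2*u)) + u*(¼) = u*(1/(2*u)) + u/4 = ½ + u/4)
F = 18 (F = (3*(-2))*(-3) = -6*(-3) = 18)
(F + Q(Z))² = (18 + (½ + (¼)*(-3/2)))² = (18 + (½ - 3/8))² = (18 + ⅛)² = (145/8)² = 21025/64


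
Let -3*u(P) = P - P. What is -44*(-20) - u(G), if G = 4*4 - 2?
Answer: 880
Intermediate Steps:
G = 14 (G = 16 - 2 = 14)
u(P) = 0 (u(P) = -(P - P)/3 = -⅓*0 = 0)
-44*(-20) - u(G) = -44*(-20) - 1*0 = 880 + 0 = 880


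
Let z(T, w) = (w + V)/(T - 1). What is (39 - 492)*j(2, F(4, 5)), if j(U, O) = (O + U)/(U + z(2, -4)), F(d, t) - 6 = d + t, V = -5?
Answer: 7701/7 ≈ 1100.1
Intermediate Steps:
z(T, w) = (-5 + w)/(-1 + T) (z(T, w) = (w - 5)/(T - 1) = (-5 + w)/(-1 + T))
F(d, t) = 6 + d + t (F(d, t) = 6 + (d + t) = 6 + d + t)
j(U, O) = (O + U)/(-9 + U) (j(U, O) = (O + U)/(U + (-5 - 4)/(-1 + 2)) = (O + U)/(U - 9/1) = (O + U)/(U + 1*(-9)) = (O + U)/(U - 9) = (O + U)/(-9 + U))
(39 - 492)*j(2, F(4, 5)) = (39 - 492)*(((6 + 4 + 5) + 2)/(-9 + 2)) = -453*(15 + 2)/(-7) = -(-453)*17/7 = -453*(-17/7) = 7701/7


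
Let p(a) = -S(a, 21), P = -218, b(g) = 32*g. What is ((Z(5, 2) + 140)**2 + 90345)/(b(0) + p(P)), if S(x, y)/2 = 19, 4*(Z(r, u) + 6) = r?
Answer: -1738201/608 ≈ -2858.9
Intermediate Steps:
Z(r, u) = -6 + r/4
S(x, y) = 38 (S(x, y) = 2*19 = 38)
p(a) = -38 (p(a) = -1*38 = -38)
((Z(5, 2) + 140)**2 + 90345)/(b(0) + p(P)) = (((-6 + (1/4)*5) + 140)**2 + 90345)/(32*0 - 38) = (((-6 + 5/4) + 140)**2 + 90345)/(0 - 38) = ((-19/4 + 140)**2 + 90345)/(-38) = ((541/4)**2 + 90345)*(-1/38) = (292681/16 + 90345)*(-1/38) = (1738201/16)*(-1/38) = -1738201/608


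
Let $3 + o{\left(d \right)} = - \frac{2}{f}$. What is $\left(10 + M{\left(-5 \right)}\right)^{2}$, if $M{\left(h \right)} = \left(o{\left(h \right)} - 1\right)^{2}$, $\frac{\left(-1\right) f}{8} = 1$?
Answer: $\frac{148225}{256} \approx 579.0$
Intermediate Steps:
$f = -8$ ($f = \left(-8\right) 1 = -8$)
$o{\left(d \right)} = - \frac{11}{4}$ ($o{\left(d \right)} = -3 - \frac{2}{-8} = -3 - - \frac{1}{4} = -3 + \frac{1}{4} = - \frac{11}{4}$)
$M{\left(h \right)} = \frac{225}{16}$ ($M{\left(h \right)} = \left(- \frac{11}{4} - 1\right)^{2} = \left(- \frac{15}{4}\right)^{2} = \frac{225}{16}$)
$\left(10 + M{\left(-5 \right)}\right)^{2} = \left(10 + \frac{225}{16}\right)^{2} = \left(\frac{385}{16}\right)^{2} = \frac{148225}{256}$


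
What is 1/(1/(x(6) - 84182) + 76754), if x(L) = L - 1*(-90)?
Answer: 84086/6453936843 ≈ 1.3029e-5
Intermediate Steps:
x(L) = 90 + L (x(L) = L + 90 = 90 + L)
1/(1/(x(6) - 84182) + 76754) = 1/(1/((90 + 6) - 84182) + 76754) = 1/(1/(96 - 84182) + 76754) = 1/(1/(-84086) + 76754) = 1/(-1/84086 + 76754) = 1/(6453936843/84086) = 84086/6453936843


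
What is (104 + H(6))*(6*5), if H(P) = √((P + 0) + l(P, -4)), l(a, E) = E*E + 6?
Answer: 3120 + 60*√7 ≈ 3278.7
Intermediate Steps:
l(a, E) = 6 + E² (l(a, E) = E² + 6 = 6 + E²)
H(P) = √(22 + P) (H(P) = √((P + 0) + (6 + (-4)²)) = √(P + (6 + 16)) = √(P + 22) = √(22 + P))
(104 + H(6))*(6*5) = (104 + √(22 + 6))*(6*5) = (104 + √28)*30 = (104 + 2*√7)*30 = 3120 + 60*√7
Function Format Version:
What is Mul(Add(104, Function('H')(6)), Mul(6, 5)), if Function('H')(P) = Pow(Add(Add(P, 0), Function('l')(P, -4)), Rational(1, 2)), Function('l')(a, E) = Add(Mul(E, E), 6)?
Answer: Add(3120, Mul(60, Pow(7, Rational(1, 2)))) ≈ 3278.7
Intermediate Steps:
Function('l')(a, E) = Add(6, Pow(E, 2)) (Function('l')(a, E) = Add(Pow(E, 2), 6) = Add(6, Pow(E, 2)))
Function('H')(P) = Pow(Add(22, P), Rational(1, 2)) (Function('H')(P) = Pow(Add(Add(P, 0), Add(6, Pow(-4, 2))), Rational(1, 2)) = Pow(Add(P, Add(6, 16)), Rational(1, 2)) = Pow(Add(P, 22), Rational(1, 2)) = Pow(Add(22, P), Rational(1, 2)))
Mul(Add(104, Function('H')(6)), Mul(6, 5)) = Mul(Add(104, Pow(Add(22, 6), Rational(1, 2))), Mul(6, 5)) = Mul(Add(104, Pow(28, Rational(1, 2))), 30) = Mul(Add(104, Mul(2, Pow(7, Rational(1, 2)))), 30) = Add(3120, Mul(60, Pow(7, Rational(1, 2))))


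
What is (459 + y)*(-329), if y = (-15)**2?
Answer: -225036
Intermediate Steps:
y = 225
(459 + y)*(-329) = (459 + 225)*(-329) = 684*(-329) = -225036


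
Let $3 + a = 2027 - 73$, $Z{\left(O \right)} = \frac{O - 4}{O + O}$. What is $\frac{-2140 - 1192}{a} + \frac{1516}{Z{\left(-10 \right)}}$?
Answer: $\frac{29553836}{13657} \approx 2164.0$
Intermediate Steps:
$Z{\left(O \right)} = \frac{-4 + O}{2 O}$
$a = 1951$ ($a = -3 + \left(2027 - 73\right) = -3 + 1954 = 1951$)
$\frac{-2140 - 1192}{a} + \frac{1516}{Z{\left(-10 \right)}} = \frac{-2140 - 1192}{1951} + \frac{1516}{\frac{1}{2} \frac{1}{-10} \left(-4 - 10\right)} = \left(-2140 - 1192\right) \frac{1}{1951} + \frac{1516}{\frac{1}{2} \left(- \frac{1}{10}\right) \left(-14\right)} = \left(-3332\right) \frac{1}{1951} + \frac{1516}{\frac{7}{10}} = - \frac{3332}{1951} + 1516 \cdot \frac{10}{7} = - \frac{3332}{1951} + \frac{15160}{7} = \frac{29553836}{13657}$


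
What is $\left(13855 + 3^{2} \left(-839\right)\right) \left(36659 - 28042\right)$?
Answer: $54321568$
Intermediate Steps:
$\left(13855 + 3^{2} \left(-839\right)\right) \left(36659 - 28042\right) = \left(13855 + 9 \left(-839\right)\right) 8617 = \left(13855 - 7551\right) 8617 = 6304 \cdot 8617 = 54321568$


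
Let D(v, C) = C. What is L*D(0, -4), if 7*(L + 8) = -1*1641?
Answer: 6788/7 ≈ 969.71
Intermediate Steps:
L = -1697/7 (L = -8 + (-1*1641)/7 = -8 + (⅐)*(-1641) = -8 - 1641/7 = -1697/7 ≈ -242.43)
L*D(0, -4) = -1697/7*(-4) = 6788/7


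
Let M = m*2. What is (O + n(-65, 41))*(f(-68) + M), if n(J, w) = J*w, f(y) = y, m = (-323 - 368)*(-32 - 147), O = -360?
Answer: -748112750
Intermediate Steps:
m = 123689 (m = -691*(-179) = 123689)
M = 247378 (M = 123689*2 = 247378)
(O + n(-65, 41))*(f(-68) + M) = (-360 - 65*41)*(-68 + 247378) = (-360 - 2665)*247310 = -3025*247310 = -748112750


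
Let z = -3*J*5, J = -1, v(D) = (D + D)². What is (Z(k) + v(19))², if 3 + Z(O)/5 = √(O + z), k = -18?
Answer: 2041966 + 14290*I*√3 ≈ 2.042e+6 + 24751.0*I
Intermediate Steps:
v(D) = 4*D² (v(D) = (2*D)² = 4*D²)
z = 15 (z = -3*(-1)*5 = 3*5 = 15)
Z(O) = -15 + 5*√(15 + O) (Z(O) = -15 + 5*√(O + 15) = -15 + 5*√(15 + O))
(Z(k) + v(19))² = ((-15 + 5*√(15 - 18)) + 4*19²)² = ((-15 + 5*√(-3)) + 4*361)² = ((-15 + 5*(I*√3)) + 1444)² = ((-15 + 5*I*√3) + 1444)² = (1429 + 5*I*√3)²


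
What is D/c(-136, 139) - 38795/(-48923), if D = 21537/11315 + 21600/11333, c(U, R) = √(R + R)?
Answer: 38795/48923 + 488482821*√278/35648744810 ≈ 1.0215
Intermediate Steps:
c(U, R) = √2*√R (c(U, R) = √(2*R) = √2*√R)
D = 488482821/128232895 (D = 21537*(1/11315) + 21600*(1/11333) = 21537/11315 + 21600/11333 = 488482821/128232895 ≈ 3.8093)
D/c(-136, 139) - 38795/(-48923) = 488482821/(128232895*((√2*√139))) - 38795/(-48923) = 488482821/(128232895*(√278)) - 38795*(-1/48923) = 488482821*(√278/278)/128232895 + 38795/48923 = 488482821*√278/35648744810 + 38795/48923 = 38795/48923 + 488482821*√278/35648744810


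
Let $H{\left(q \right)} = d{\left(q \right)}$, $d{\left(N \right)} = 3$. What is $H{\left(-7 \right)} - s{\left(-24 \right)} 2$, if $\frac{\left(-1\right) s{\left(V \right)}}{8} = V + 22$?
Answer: $-29$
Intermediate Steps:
$H{\left(q \right)} = 3$
$s{\left(V \right)} = -176 - 8 V$ ($s{\left(V \right)} = - 8 \left(V + 22\right) = - 8 \left(22 + V\right) = -176 - 8 V$)
$H{\left(-7 \right)} - s{\left(-24 \right)} 2 = 3 - \left(-176 - -192\right) 2 = 3 - \left(-176 + 192\right) 2 = 3 - 16 \cdot 2 = 3 - 32 = -29$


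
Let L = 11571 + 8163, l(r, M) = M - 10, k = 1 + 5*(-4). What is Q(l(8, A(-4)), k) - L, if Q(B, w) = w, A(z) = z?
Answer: -19753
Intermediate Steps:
k = -19 (k = 1 - 20 = -19)
l(r, M) = -10 + M
L = 19734
Q(l(8, A(-4)), k) - L = -19 - 1*19734 = -19 - 19734 = -19753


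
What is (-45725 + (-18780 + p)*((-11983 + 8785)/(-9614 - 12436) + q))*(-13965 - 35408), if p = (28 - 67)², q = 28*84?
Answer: 2458069873358202/1225 ≈ 2.0066e+12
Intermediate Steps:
q = 2352
p = 1521 (p = (-39)² = 1521)
(-45725 + (-18780 + p)*((-11983 + 8785)/(-9614 - 12436) + q))*(-13965 - 35408) = (-45725 + (-18780 + 1521)*((-11983 + 8785)/(-9614 - 12436) + 2352))*(-13965 - 35408) = (-45725 - 17259*(-3198/(-22050) + 2352))*(-49373) = (-45725 - 17259*(-3198*(-1/22050) + 2352))*(-49373) = (-45725 - 17259*(533/3675 + 2352))*(-49373) = (-45725 - 17259*8644133/3675)*(-49373) = (-45725 - 49729697149/1225)*(-49373) = -49785710274/1225*(-49373) = 2458069873358202/1225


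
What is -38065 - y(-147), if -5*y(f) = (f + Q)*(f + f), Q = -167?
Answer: -98009/5 ≈ -19602.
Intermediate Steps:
y(f) = -2*f*(-167 + f)/5 (y(f) = -(f - 167)*(f + f)/5 = -(-167 + f)*2*f/5 = -2*f*(-167 + f)/5)
-38065 - y(-147) = -38065 - 2*(-147)*(167 - 1*(-147))/5 = -38065 - 2*(-147)*(167 + 147)/5 = -38065 - 2*(-147)*314/5 = -38065 - 1*(-92316/5) = -38065 + 92316/5 = -98009/5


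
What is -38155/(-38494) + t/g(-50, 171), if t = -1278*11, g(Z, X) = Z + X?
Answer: -48775627/423434 ≈ -115.19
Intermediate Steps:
g(Z, X) = X + Z
t = -14058
-38155/(-38494) + t/g(-50, 171) = -38155/(-38494) - 14058/(171 - 50) = -38155*(-1/38494) - 14058/121 = 38155/38494 - 14058*1/121 = 38155/38494 - 1278/11 = -48775627/423434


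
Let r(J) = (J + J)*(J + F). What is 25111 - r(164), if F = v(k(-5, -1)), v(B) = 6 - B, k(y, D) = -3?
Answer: -31633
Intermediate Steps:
F = 9 (F = 6 - 1*(-3) = 6 + 3 = 9)
r(J) = 2*J*(9 + J) (r(J) = (J + J)*(J + 9) = (2*J)*(9 + J) = 2*J*(9 + J))
25111 - r(164) = 25111 - 2*164*(9 + 164) = 25111 - 2*164*173 = 25111 - 1*56744 = 25111 - 56744 = -31633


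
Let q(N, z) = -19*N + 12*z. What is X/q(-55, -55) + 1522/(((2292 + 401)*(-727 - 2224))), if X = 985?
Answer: 1565450277/611922311 ≈ 2.5583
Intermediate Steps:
X/q(-55, -55) + 1522/(((2292 + 401)*(-727 - 2224))) = 985/(-19*(-55) + 12*(-55)) + 1522/(((2292 + 401)*(-727 - 2224))) = 985/(1045 - 660) + 1522/((2693*(-2951))) = 985/385 + 1522/(-7947043) = 985*(1/385) + 1522*(-1/7947043) = 197/77 - 1522/7947043 = 1565450277/611922311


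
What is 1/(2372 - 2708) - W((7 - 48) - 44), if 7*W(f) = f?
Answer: 4079/336 ≈ 12.140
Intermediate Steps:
W(f) = f/7
1/(2372 - 2708) - W((7 - 48) - 44) = 1/(2372 - 2708) - ((7 - 48) - 44)/7 = 1/(-336) - (-41 - 44)/7 = -1/336 - (-85)/7 = -1/336 - 1*(-85/7) = -1/336 + 85/7 = 4079/336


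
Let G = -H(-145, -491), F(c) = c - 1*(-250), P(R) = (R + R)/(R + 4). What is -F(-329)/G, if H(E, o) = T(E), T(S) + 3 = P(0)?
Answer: 79/3 ≈ 26.333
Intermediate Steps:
P(R) = 2*R/(4 + R) (P(R) = (2*R)/(4 + R) = 2*R/(4 + R))
T(S) = -3 (T(S) = -3 + 2*0/(4 + 0) = -3 + 2*0/4 = -3 + 2*0*(¼) = -3 + 0 = -3)
H(E, o) = -3
F(c) = 250 + c (F(c) = c + 250 = 250 + c)
G = 3 (G = -1*(-3) = 3)
-F(-329)/G = -(250 - 329)/3 = -(-79)/3 = -1*(-79/3) = 79/3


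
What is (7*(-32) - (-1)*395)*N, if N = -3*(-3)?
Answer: 1539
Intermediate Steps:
N = 9
(7*(-32) - (-1)*395)*N = (7*(-32) - (-1)*395)*9 = (-224 - 1*(-395))*9 = (-224 + 395)*9 = 171*9 = 1539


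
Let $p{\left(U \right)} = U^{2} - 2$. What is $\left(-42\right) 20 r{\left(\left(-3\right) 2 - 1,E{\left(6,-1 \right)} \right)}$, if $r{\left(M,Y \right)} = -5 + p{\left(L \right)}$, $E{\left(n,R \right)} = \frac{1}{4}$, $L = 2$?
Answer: $2520$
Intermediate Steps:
$E{\left(n,R \right)} = \frac{1}{4}$
$p{\left(U \right)} = -2 + U^{2}$ ($p{\left(U \right)} = U^{2} - 2 = -2 + U^{2}$)
$r{\left(M,Y \right)} = -3$ ($r{\left(M,Y \right)} = -5 - \left(2 - 2^{2}\right) = -5 + \left(-2 + 4\right) = -5 + 2 = -3$)
$\left(-42\right) 20 r{\left(\left(-3\right) 2 - 1,E{\left(6,-1 \right)} \right)} = \left(-42\right) 20 \left(-3\right) = \left(-840\right) \left(-3\right) = 2520$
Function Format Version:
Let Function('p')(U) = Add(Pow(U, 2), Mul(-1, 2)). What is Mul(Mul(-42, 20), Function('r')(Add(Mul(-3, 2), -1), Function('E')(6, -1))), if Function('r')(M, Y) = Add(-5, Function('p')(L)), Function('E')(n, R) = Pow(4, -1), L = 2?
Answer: 2520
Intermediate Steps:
Function('E')(n, R) = Rational(1, 4)
Function('p')(U) = Add(-2, Pow(U, 2)) (Function('p')(U) = Add(Pow(U, 2), -2) = Add(-2, Pow(U, 2)))
Function('r')(M, Y) = -3 (Function('r')(M, Y) = Add(-5, Add(-2, Pow(2, 2))) = Add(-5, Add(-2, 4)) = Add(-5, 2) = -3)
Mul(Mul(-42, 20), Function('r')(Add(Mul(-3, 2), -1), Function('E')(6, -1))) = Mul(Mul(-42, 20), -3) = Mul(-840, -3) = 2520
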